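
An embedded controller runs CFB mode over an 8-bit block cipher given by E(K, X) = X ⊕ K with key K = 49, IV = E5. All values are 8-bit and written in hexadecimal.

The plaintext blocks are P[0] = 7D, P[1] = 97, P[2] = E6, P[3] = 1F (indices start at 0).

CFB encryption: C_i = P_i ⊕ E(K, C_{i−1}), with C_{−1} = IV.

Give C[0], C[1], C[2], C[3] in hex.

C[0] = D1, C[1] = 0F, C[2] = A0, C[3] = F6

C[0]: E(K, E5) = AC; 7D ⊕ AC = D1.
C[1]: E(K, D1) = 98; 97 ⊕ 98 = 0F.
C[2]: E(K, 0F) = 46; E6 ⊕ 46 = A0.
C[3]: E(K, A0) = E9; 1F ⊕ E9 = F6.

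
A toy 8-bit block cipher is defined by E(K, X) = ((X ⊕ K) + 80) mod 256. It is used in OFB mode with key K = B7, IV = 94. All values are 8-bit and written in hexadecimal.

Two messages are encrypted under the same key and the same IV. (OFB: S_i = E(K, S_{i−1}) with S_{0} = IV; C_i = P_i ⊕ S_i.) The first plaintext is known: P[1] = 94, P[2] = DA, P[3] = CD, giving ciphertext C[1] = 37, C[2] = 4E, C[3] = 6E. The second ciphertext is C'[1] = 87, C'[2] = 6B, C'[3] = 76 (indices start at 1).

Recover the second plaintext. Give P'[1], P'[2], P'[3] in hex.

In OFB with a reused IV, both messages share the same keystream S_i, so C_i ⊕ C'_i = P_i ⊕ P'_i and thus P'_i = P_i ⊕ C_i ⊕ C'_i.
P'[1]: 94 ⊕ 37 ⊕ 87 = 24.
P'[2]: DA ⊕ 4E ⊕ 6B = FF.
P'[3]: CD ⊕ 6E ⊕ 76 = D5.

P'[1] = 24, P'[2] = FF, P'[3] = D5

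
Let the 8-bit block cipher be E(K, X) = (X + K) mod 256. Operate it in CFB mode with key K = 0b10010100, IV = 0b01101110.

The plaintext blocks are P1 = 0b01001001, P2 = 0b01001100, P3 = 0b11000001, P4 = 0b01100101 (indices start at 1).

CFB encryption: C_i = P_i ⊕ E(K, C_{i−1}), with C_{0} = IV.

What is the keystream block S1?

C1: E(K, 0b01101110) = 0b00000010; 0b01001001 ⊕ 0b00000010 = 0b01001011.
So S1 = 0b00000010.

0b00000010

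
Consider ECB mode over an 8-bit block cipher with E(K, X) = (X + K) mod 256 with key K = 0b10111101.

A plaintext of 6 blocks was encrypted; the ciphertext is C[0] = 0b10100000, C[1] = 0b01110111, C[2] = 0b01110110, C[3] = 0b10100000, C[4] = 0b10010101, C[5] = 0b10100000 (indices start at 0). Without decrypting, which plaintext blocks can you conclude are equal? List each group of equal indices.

P[0] = P[3] = P[5]

ECB encrypts each block independently with the same key, so equal ciphertext blocks imply equal plaintext blocks.
C[0] = C[3] = C[5] = 0b10100000, so P[0] = P[3] = P[5].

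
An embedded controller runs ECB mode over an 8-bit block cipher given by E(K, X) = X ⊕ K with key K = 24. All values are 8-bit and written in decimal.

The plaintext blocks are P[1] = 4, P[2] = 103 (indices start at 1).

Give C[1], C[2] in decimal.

C[1] = 28, C[2] = 127

ECB encryption: C_i = E(K, P_i).
C[1]: E(K, 4) = 28.
C[2]: E(K, 103) = 127.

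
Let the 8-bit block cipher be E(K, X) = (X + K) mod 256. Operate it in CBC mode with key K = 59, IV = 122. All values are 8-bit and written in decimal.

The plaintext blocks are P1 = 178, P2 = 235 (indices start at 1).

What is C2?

C2 = 35

CBC encryption: C_i = E(K, P_i ⊕ C_{i−1}), with C_{0} = IV.
C1: P1 ⊕ 122 = 200; E(K, 200) = 3.
C2: P2 ⊕ 3 = 232; E(K, 232) = 35.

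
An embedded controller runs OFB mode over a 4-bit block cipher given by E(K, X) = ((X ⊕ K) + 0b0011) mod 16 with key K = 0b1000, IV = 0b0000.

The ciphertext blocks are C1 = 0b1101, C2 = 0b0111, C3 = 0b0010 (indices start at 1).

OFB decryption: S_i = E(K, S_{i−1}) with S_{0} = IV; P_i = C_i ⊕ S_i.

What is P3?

P1: S = E(K, 0b0000) = 0b1011; 0b1101 ⊕ 0b1011 = 0b0110.
P2: S = E(K, 0b1011) = 0b0110; 0b0111 ⊕ 0b0110 = 0b0001.
P3: S = E(K, 0b0110) = 0b0001; 0b0010 ⊕ 0b0001 = 0b0011.

P3 = 0b0011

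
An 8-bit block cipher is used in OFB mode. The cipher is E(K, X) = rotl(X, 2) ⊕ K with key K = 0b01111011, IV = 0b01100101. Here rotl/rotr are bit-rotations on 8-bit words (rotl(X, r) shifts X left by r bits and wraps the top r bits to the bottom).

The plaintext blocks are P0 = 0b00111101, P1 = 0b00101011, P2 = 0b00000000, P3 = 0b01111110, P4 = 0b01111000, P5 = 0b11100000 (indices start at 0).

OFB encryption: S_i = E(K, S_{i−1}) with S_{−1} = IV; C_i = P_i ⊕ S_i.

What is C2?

C2 = 0b01111000

C0: S = E(K, 0b01100101) = 0b11101110; 0b00111101 ⊕ 0b11101110 = 0b11010011.
C1: S = E(K, 0b11101110) = 0b11000000; 0b00101011 ⊕ 0b11000000 = 0b11101011.
C2: S = E(K, 0b11000000) = 0b01111000; 0b00000000 ⊕ 0b01111000 = 0b01111000.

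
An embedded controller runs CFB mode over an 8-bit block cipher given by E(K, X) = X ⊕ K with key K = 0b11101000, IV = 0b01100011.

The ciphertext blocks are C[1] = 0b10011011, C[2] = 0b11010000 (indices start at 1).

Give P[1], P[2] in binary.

P[1] = 0b00010000, P[2] = 0b10100011

CFB decryption: P_i = C_i ⊕ E(K, C_{i−1}), with C_{0} = IV.
P[1]: E(K, 0b01100011) = 0b10001011; 0b10011011 ⊕ 0b10001011 = 0b00010000.
P[2]: E(K, 0b10011011) = 0b01110011; 0b11010000 ⊕ 0b01110011 = 0b10100011.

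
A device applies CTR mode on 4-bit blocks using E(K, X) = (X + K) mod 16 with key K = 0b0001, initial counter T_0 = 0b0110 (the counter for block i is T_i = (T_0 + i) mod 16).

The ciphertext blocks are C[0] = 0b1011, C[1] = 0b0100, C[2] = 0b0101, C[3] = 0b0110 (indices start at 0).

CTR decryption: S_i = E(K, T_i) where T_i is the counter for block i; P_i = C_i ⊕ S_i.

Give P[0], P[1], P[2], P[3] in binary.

P[0]: T = 0b0110, S = E(K, T) = 0b0111; 0b1011 ⊕ 0b0111 = 0b1100.
P[1]: T = 0b0111, S = E(K, T) = 0b1000; 0b0100 ⊕ 0b1000 = 0b1100.
P[2]: T = 0b1000, S = E(K, T) = 0b1001; 0b0101 ⊕ 0b1001 = 0b1100.
P[3]: T = 0b1001, S = E(K, T) = 0b1010; 0b0110 ⊕ 0b1010 = 0b1100.

P[0] = 0b1100, P[1] = 0b1100, P[2] = 0b1100, P[3] = 0b1100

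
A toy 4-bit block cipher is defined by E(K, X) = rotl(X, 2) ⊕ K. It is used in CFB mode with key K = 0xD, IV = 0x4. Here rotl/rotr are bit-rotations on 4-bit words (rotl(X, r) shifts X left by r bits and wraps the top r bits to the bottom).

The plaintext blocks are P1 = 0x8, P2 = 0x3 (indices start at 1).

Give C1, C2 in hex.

CFB encryption: C_i = P_i ⊕ E(K, C_{i−1}), with C_{0} = IV.
C1: E(K, 0x4) = 0xC; 0x8 ⊕ 0xC = 0x4.
C2: E(K, 0x4) = 0xC; 0x3 ⊕ 0xC = 0xF.

C1 = 0x4, C2 = 0xF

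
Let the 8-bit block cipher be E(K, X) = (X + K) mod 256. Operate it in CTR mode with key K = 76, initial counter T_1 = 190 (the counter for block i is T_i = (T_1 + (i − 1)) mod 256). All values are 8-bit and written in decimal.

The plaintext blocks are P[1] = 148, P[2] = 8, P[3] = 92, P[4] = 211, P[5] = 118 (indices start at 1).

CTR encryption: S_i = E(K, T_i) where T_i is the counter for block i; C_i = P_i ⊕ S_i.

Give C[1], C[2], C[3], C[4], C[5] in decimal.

C[1]: T = 190, S = E(K, T) = 10; 148 ⊕ 10 = 158.
C[2]: T = 191, S = E(K, T) = 11; 8 ⊕ 11 = 3.
C[3]: T = 192, S = E(K, T) = 12; 92 ⊕ 12 = 80.
C[4]: T = 193, S = E(K, T) = 13; 211 ⊕ 13 = 222.
C[5]: T = 194, S = E(K, T) = 14; 118 ⊕ 14 = 120.

C[1] = 158, C[2] = 3, C[3] = 80, C[4] = 222, C[5] = 120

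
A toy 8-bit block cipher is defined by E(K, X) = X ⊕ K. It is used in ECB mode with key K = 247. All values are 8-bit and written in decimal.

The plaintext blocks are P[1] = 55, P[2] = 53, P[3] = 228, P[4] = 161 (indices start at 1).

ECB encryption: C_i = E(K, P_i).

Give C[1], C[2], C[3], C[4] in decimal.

C[1] = 192, C[2] = 194, C[3] = 19, C[4] = 86

C[1]: E(K, 55) = 192.
C[2]: E(K, 53) = 194.
C[3]: E(K, 228) = 19.
C[4]: E(K, 161) = 86.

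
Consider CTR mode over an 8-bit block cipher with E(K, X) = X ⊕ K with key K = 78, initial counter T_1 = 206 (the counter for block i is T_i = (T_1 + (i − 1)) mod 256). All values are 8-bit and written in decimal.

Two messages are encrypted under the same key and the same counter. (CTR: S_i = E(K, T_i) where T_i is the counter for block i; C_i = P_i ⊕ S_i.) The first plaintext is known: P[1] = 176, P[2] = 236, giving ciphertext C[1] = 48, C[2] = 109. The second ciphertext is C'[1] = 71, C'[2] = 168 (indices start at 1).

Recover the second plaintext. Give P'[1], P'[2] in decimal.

In CTR with a reused counter, both messages share the same keystream S_i, so C_i ⊕ C'_i = P_i ⊕ P'_i and thus P'_i = P_i ⊕ C_i ⊕ C'_i.
P'[1]: 176 ⊕ 48 ⊕ 71 = 199.
P'[2]: 236 ⊕ 109 ⊕ 168 = 41.

P'[1] = 199, P'[2] = 41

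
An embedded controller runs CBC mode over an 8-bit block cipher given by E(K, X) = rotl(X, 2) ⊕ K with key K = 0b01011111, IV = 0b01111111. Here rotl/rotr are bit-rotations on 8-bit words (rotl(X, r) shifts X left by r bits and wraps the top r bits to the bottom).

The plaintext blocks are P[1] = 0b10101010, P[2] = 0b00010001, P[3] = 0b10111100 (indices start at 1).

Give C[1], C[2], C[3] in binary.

C[1] = 0b00001000, C[2] = 0b00111011, C[3] = 0b01000001

CBC encryption: C_i = E(K, P_i ⊕ C_{i−1}), with C_{0} = IV.
C[1]: P[1] ⊕ 0b01111111 = 0b11010101; E(K, 0b11010101) = 0b00001000.
C[2]: P[2] ⊕ 0b00001000 = 0b00011001; E(K, 0b00011001) = 0b00111011.
C[3]: P[3] ⊕ 0b00111011 = 0b10000111; E(K, 0b10000111) = 0b01000001.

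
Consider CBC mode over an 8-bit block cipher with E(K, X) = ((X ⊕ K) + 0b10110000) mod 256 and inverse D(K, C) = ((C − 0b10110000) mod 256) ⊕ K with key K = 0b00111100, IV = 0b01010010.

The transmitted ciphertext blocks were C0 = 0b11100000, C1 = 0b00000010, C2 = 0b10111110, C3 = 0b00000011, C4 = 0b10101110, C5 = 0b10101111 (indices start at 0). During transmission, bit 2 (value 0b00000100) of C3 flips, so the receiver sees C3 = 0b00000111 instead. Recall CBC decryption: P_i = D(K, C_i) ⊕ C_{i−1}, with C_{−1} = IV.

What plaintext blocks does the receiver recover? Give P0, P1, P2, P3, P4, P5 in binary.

Only C3 changed, to 0b00000111. In CBC, a change in C_i garbles P_i and flips the same bit in P_{i+1}. Decrypting the received ciphertext:
P0: D(K, 0b11100000) = 0b00001100; 0b00001100 ⊕ 0b01010010 = 0b01011110.
P1: D(K, 0b00000010) = 0b01101110; 0b01101110 ⊕ 0b11100000 = 0b10001110.
P2: D(K, 0b10111110) = 0b00110010; 0b00110010 ⊕ 0b00000010 = 0b00110000.
P3: D(K, 0b00000111) = 0b01101011; 0b01101011 ⊕ 0b10111110 = 0b11010101.
P4: D(K, 0b10101110) = 0b11000010; 0b11000010 ⊕ 0b00000111 = 0b11000101.
P5: D(K, 0b10101111) = 0b11000011; 0b11000011 ⊕ 0b10101110 = 0b01101101.
Blocks that differ from the original plaintext: P3, P4.

P0 = 0b01011110, P1 = 0b10001110, P2 = 0b00110000, P3 = 0b11010101, P4 = 0b11000101, P5 = 0b01101101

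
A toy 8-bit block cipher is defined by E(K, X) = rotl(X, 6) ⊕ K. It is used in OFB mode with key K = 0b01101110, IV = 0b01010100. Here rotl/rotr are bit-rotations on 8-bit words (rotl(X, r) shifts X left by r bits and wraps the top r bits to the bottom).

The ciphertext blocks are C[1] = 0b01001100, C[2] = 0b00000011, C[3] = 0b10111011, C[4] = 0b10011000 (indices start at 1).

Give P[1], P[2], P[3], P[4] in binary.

P[1] = 0b00110111, P[2] = 0b10110011, P[3] = 0b11111001, P[4] = 0b01100110

OFB decryption: S_i = E(K, S_{i−1}) with S_{0} = IV; P_i = C_i ⊕ S_i.
P[1]: S = E(K, 0b01010100) = 0b01111011; 0b01001100 ⊕ 0b01111011 = 0b00110111.
P[2]: S = E(K, 0b01111011) = 0b10110000; 0b00000011 ⊕ 0b10110000 = 0b10110011.
P[3]: S = E(K, 0b10110000) = 0b01000010; 0b10111011 ⊕ 0b01000010 = 0b11111001.
P[4]: S = E(K, 0b01000010) = 0b11111110; 0b10011000 ⊕ 0b11111110 = 0b01100110.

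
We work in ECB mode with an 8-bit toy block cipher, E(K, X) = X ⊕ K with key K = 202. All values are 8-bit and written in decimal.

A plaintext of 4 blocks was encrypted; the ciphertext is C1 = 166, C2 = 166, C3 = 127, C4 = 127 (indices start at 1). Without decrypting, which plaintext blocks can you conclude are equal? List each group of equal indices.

ECB encrypts each block independently with the same key, so equal ciphertext blocks imply equal plaintext blocks.
C1 = C2 = 166, so P1 = P2.
C3 = C4 = 127, so P3 = P4.

P1 = P2; P3 = P4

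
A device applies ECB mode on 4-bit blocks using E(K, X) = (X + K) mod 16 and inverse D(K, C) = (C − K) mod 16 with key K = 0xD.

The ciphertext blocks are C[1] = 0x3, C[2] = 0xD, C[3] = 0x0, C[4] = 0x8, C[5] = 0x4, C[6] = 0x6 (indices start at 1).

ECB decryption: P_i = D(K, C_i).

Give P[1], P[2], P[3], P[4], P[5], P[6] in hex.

P[1]: D(K, 0x3) = 0x6.
P[2]: D(K, 0xD) = 0x0.
P[3]: D(K, 0x0) = 0x3.
P[4]: D(K, 0x8) = 0xB.
P[5]: D(K, 0x4) = 0x7.
P[6]: D(K, 0x6) = 0x9.

P[1] = 0x6, P[2] = 0x0, P[3] = 0x3, P[4] = 0xB, P[5] = 0x7, P[6] = 0x9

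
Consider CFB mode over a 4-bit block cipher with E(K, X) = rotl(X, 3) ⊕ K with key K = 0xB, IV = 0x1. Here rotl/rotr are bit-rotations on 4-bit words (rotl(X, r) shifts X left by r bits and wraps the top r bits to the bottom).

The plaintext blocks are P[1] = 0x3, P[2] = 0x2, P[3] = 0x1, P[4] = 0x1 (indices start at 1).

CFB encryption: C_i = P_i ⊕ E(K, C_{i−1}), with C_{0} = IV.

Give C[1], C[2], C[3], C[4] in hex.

C[1]: E(K, 0x1) = 0x3; 0x3 ⊕ 0x3 = 0x0.
C[2]: E(K, 0x0) = 0xB; 0x2 ⊕ 0xB = 0x9.
C[3]: E(K, 0x9) = 0x7; 0x1 ⊕ 0x7 = 0x6.
C[4]: E(K, 0x6) = 0x8; 0x1 ⊕ 0x8 = 0x9.

C[1] = 0x0, C[2] = 0x9, C[3] = 0x6, C[4] = 0x9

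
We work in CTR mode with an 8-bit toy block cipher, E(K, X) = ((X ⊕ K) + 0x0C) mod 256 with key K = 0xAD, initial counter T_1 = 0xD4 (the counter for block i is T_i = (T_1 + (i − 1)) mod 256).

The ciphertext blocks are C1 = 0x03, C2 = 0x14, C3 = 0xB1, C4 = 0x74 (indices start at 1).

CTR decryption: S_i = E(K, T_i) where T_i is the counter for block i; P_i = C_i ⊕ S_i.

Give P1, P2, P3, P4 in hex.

P1 = 0x86, P2 = 0x90, P3 = 0x36, P4 = 0xF2

P1: T = 0xD4, S = E(K, T) = 0x85; 0x03 ⊕ 0x85 = 0x86.
P2: T = 0xD5, S = E(K, T) = 0x84; 0x14 ⊕ 0x84 = 0x90.
P3: T = 0xD6, S = E(K, T) = 0x87; 0xB1 ⊕ 0x87 = 0x36.
P4: T = 0xD7, S = E(K, T) = 0x86; 0x74 ⊕ 0x86 = 0xF2.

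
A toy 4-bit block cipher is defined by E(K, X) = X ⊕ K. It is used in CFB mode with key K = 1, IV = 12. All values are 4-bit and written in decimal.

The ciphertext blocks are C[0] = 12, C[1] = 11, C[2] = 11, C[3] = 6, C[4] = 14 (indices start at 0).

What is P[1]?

P[1] = 6

CFB decryption: P_i = C_i ⊕ E(K, C_{i−1}), with C_{−1} = IV.
P[1]: E(K, 12) = 13; 11 ⊕ 13 = 6.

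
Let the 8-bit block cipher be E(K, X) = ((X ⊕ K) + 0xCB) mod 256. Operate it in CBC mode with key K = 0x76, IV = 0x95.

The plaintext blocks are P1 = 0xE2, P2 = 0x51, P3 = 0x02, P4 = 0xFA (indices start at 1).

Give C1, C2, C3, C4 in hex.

CBC encryption: C_i = E(K, P_i ⊕ C_{i−1}), with C_{0} = IV.
C1: P1 ⊕ 0x95 = 0x77; E(K, 0x77) = 0xCC.
C2: P2 ⊕ 0xCC = 0x9D; E(K, 0x9D) = 0xB6.
C3: P3 ⊕ 0xB6 = 0xB4; E(K, 0xB4) = 0x8D.
C4: P4 ⊕ 0x8D = 0x77; E(K, 0x77) = 0xCC.

C1 = 0xCC, C2 = 0xB6, C3 = 0x8D, C4 = 0xCC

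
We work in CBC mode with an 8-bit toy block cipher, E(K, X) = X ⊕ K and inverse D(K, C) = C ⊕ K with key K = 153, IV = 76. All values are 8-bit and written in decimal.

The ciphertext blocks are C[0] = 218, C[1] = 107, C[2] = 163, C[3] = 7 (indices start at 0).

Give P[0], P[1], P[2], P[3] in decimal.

CBC decryption: P_i = D(K, C_i) ⊕ C_{i−1}, with C_{−1} = IV.
P[0]: D(K, 218) = 67; 67 ⊕ 76 = 15.
P[1]: D(K, 107) = 242; 242 ⊕ 218 = 40.
P[2]: D(K, 163) = 58; 58 ⊕ 107 = 81.
P[3]: D(K, 7) = 158; 158 ⊕ 163 = 61.

P[0] = 15, P[1] = 40, P[2] = 81, P[3] = 61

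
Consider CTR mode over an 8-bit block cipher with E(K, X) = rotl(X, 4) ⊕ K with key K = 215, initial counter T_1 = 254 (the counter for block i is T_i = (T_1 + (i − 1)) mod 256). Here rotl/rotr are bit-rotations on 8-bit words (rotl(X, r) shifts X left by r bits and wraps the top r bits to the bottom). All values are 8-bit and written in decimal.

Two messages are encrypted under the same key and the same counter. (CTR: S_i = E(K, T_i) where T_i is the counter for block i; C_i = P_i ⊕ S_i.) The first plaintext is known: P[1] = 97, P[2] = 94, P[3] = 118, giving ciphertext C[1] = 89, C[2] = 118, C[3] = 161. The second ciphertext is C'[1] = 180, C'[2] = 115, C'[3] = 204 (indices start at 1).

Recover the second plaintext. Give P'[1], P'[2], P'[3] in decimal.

P'[1] = 140, P'[2] = 91, P'[3] = 27

In CTR with a reused counter, both messages share the same keystream S_i, so C_i ⊕ C'_i = P_i ⊕ P'_i and thus P'_i = P_i ⊕ C_i ⊕ C'_i.
P'[1]: 97 ⊕ 89 ⊕ 180 = 140.
P'[2]: 94 ⊕ 118 ⊕ 115 = 91.
P'[3]: 118 ⊕ 161 ⊕ 204 = 27.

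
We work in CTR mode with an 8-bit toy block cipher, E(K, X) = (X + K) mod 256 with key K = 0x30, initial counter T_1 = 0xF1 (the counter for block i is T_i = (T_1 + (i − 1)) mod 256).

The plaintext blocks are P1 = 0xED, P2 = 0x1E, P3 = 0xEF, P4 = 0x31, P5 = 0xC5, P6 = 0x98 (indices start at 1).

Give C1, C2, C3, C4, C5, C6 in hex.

C1 = 0xCC, C2 = 0x3C, C3 = 0xCC, C4 = 0x15, C5 = 0xE0, C6 = 0xBE

CTR encryption: S_i = E(K, T_i) where T_i is the counter for block i; C_i = P_i ⊕ S_i.
C1: T = 0xF1, S = E(K, T) = 0x21; 0xED ⊕ 0x21 = 0xCC.
C2: T = 0xF2, S = E(K, T) = 0x22; 0x1E ⊕ 0x22 = 0x3C.
C3: T = 0xF3, S = E(K, T) = 0x23; 0xEF ⊕ 0x23 = 0xCC.
C4: T = 0xF4, S = E(K, T) = 0x24; 0x31 ⊕ 0x24 = 0x15.
C5: T = 0xF5, S = E(K, T) = 0x25; 0xC5 ⊕ 0x25 = 0xE0.
C6: T = 0xF6, S = E(K, T) = 0x26; 0x98 ⊕ 0x26 = 0xBE.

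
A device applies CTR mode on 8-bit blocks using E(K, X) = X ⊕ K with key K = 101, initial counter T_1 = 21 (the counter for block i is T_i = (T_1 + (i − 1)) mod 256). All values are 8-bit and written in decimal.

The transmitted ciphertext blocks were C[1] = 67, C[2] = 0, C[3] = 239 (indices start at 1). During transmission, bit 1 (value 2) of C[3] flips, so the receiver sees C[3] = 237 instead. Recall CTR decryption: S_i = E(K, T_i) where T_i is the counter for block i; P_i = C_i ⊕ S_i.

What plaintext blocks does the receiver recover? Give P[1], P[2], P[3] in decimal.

P[1] = 51, P[2] = 115, P[3] = 159

Only C[3] changed, to 237. In CTR, a change in C_i flips the same bit in P_i only; the keystream is unaffected. Decrypting the received ciphertext:
P[1]: T = 21, S = E(K, T) = 112; 67 ⊕ 112 = 51.
P[2]: T = 22, S = E(K, T) = 115; 0 ⊕ 115 = 115.
P[3]: T = 23, S = E(K, T) = 114; 237 ⊕ 114 = 159.
Blocks that differ from the original plaintext: P[3].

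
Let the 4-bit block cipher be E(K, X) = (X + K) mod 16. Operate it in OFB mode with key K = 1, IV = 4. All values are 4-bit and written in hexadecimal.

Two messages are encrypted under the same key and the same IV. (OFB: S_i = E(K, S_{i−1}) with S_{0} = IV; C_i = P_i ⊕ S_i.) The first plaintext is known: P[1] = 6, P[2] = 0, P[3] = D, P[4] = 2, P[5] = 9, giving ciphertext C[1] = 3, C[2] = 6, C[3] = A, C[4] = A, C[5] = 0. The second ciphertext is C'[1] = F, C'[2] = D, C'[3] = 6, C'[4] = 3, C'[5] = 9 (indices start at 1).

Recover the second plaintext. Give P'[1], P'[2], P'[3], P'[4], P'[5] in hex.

P'[1] = A, P'[2] = B, P'[3] = 1, P'[4] = B, P'[5] = 0

In OFB with a reused IV, both messages share the same keystream S_i, so C_i ⊕ C'_i = P_i ⊕ P'_i and thus P'_i = P_i ⊕ C_i ⊕ C'_i.
P'[1]: 6 ⊕ 3 ⊕ F = A.
P'[2]: 0 ⊕ 6 ⊕ D = B.
P'[3]: D ⊕ A ⊕ 6 = 1.
P'[4]: 2 ⊕ A ⊕ 3 = B.
P'[5]: 9 ⊕ 0 ⊕ 9 = 0.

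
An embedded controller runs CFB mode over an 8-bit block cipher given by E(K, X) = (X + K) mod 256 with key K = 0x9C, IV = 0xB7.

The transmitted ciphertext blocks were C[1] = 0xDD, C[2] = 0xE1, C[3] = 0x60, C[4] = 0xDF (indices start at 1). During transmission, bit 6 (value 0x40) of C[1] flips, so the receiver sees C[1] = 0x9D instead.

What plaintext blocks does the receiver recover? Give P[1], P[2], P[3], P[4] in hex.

CFB decryption: P_i = C_i ⊕ E(K, C_{i−1}), with C_{0} = IV.
Only C[1] changed, to 0x9D. In CFB, a change in C_i flips the same bit in P_i and garbles P_{i+1}. Decrypting the received ciphertext:
P[1]: E(K, 0xB7) = 0x53; 0x9D ⊕ 0x53 = 0xCE.
P[2]: E(K, 0x9D) = 0x39; 0xE1 ⊕ 0x39 = 0xD8.
P[3]: E(K, 0xE1) = 0x7D; 0x60 ⊕ 0x7D = 0x1D.
P[4]: E(K, 0x60) = 0xFC; 0xDF ⊕ 0xFC = 0x23.
Blocks that differ from the original plaintext: P[1], P[2].

P[1] = 0xCE, P[2] = 0xD8, P[3] = 0x1D, P[4] = 0x23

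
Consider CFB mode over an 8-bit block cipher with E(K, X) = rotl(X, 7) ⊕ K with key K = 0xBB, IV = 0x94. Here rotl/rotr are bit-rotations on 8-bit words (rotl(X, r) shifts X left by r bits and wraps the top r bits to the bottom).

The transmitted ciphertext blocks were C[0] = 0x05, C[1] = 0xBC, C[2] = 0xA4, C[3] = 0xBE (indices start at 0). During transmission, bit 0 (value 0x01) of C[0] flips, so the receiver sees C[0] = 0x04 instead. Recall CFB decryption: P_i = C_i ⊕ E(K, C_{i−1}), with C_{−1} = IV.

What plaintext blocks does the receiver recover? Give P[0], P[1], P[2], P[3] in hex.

P[0] = 0xF5, P[1] = 0x05, P[2] = 0x41, P[3] = 0x57

Only C[0] changed, to 0x04. In CFB, a change in C_i flips the same bit in P_i and garbles P_{i+1}. Decrypting the received ciphertext:
P[0]: E(K, 0x94) = 0xF1; 0x04 ⊕ 0xF1 = 0xF5.
P[1]: E(K, 0x04) = 0xB9; 0xBC ⊕ 0xB9 = 0x05.
P[2]: E(K, 0xBC) = 0xE5; 0xA4 ⊕ 0xE5 = 0x41.
P[3]: E(K, 0xA4) = 0xE9; 0xBE ⊕ 0xE9 = 0x57.
Blocks that differ from the original plaintext: P[0], P[1].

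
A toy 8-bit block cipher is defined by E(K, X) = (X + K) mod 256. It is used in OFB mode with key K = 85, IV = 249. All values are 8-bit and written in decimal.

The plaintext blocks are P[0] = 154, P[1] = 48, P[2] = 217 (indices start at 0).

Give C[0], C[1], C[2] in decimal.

OFB encryption: S_i = E(K, S_{i−1}) with S_{−1} = IV; C_i = P_i ⊕ S_i.
C[0]: S = E(K, 249) = 78; 154 ⊕ 78 = 212.
C[1]: S = E(K, 78) = 163; 48 ⊕ 163 = 147.
C[2]: S = E(K, 163) = 248; 217 ⊕ 248 = 33.

C[0] = 212, C[1] = 147, C[2] = 33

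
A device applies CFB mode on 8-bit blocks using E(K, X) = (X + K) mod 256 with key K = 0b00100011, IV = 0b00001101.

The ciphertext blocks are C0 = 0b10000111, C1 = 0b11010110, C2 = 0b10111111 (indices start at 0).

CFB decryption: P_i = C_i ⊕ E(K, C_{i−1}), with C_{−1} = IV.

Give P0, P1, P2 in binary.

P0: E(K, 0b00001101) = 0b00110000; 0b10000111 ⊕ 0b00110000 = 0b10110111.
P1: E(K, 0b10000111) = 0b10101010; 0b11010110 ⊕ 0b10101010 = 0b01111100.
P2: E(K, 0b11010110) = 0b11111001; 0b10111111 ⊕ 0b11111001 = 0b01000110.

P0 = 0b10110111, P1 = 0b01111100, P2 = 0b01000110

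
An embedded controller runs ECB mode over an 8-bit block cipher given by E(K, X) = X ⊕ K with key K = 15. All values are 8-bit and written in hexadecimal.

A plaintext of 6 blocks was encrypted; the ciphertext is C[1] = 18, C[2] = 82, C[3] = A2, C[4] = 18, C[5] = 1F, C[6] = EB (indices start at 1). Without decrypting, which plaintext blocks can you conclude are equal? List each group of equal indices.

P[1] = P[4]

ECB encrypts each block independently with the same key, so equal ciphertext blocks imply equal plaintext blocks.
C[1] = C[4] = 18, so P[1] = P[4].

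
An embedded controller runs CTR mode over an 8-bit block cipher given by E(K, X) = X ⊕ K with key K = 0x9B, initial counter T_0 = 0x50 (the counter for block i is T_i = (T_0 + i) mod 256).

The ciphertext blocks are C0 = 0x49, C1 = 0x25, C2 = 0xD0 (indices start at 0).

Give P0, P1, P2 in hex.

CTR decryption: S_i = E(K, T_i) where T_i is the counter for block i; P_i = C_i ⊕ S_i.
P0: T = 0x50, S = E(K, T) = 0xCB; 0x49 ⊕ 0xCB = 0x82.
P1: T = 0x51, S = E(K, T) = 0xCA; 0x25 ⊕ 0xCA = 0xEF.
P2: T = 0x52, S = E(K, T) = 0xC9; 0xD0 ⊕ 0xC9 = 0x19.

P0 = 0x82, P1 = 0xEF, P2 = 0x19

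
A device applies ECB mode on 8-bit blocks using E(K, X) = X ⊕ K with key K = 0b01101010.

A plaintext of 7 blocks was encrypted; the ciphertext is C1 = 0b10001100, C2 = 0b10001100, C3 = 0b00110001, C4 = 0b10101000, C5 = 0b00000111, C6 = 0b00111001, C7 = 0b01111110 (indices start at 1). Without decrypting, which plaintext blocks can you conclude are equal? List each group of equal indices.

ECB encrypts each block independently with the same key, so equal ciphertext blocks imply equal plaintext blocks.
C1 = C2 = 0b10001100, so P1 = P2.

P1 = P2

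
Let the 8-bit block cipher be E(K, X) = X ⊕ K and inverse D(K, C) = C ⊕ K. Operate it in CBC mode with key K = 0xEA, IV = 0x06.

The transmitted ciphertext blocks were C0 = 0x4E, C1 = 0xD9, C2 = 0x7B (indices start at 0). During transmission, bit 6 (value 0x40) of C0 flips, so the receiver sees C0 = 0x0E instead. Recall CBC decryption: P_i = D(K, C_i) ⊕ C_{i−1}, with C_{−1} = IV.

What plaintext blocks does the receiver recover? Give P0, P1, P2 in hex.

Only C0 changed, to 0x0E. In CBC, a change in C_i garbles P_i and flips the same bit in P_{i+1}. Decrypting the received ciphertext:
P0: D(K, 0x0E) = 0xE4; 0xE4 ⊕ 0x06 = 0xE2.
P1: D(K, 0xD9) = 0x33; 0x33 ⊕ 0x0E = 0x3D.
P2: D(K, 0x7B) = 0x91; 0x91 ⊕ 0xD9 = 0x48.
Blocks that differ from the original plaintext: P0, P1.

P0 = 0xE2, P1 = 0x3D, P2 = 0x48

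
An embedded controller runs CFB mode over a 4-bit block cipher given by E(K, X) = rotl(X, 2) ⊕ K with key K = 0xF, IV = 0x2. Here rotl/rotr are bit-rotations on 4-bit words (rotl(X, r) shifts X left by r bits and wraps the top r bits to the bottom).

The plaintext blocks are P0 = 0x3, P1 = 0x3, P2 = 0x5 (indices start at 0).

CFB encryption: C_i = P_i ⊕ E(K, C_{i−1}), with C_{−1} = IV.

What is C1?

C0: E(K, 0x2) = 0x7; 0x3 ⊕ 0x7 = 0x4.
C1: E(K, 0x4) = 0xE; 0x3 ⊕ 0xE = 0xD.

C1 = 0xD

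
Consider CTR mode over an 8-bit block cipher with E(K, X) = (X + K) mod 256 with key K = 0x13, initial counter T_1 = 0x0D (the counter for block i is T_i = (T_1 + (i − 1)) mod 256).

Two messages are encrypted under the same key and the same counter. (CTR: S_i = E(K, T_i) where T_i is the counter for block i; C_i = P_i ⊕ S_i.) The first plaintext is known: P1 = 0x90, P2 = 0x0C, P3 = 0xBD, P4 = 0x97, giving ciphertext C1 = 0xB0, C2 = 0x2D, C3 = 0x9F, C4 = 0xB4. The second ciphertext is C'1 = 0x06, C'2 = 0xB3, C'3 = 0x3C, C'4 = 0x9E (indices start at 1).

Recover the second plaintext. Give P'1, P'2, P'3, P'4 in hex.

P'1 = 0x26, P'2 = 0x92, P'3 = 0x1E, P'4 = 0xBD

In CTR with a reused counter, both messages share the same keystream S_i, so C_i ⊕ C'_i = P_i ⊕ P'_i and thus P'_i = P_i ⊕ C_i ⊕ C'_i.
P'1: 0x90 ⊕ 0xB0 ⊕ 0x06 = 0x26.
P'2: 0x0C ⊕ 0x2D ⊕ 0xB3 = 0x92.
P'3: 0xBD ⊕ 0x9F ⊕ 0x3C = 0x1E.
P'4: 0x97 ⊕ 0xB4 ⊕ 0x9E = 0xBD.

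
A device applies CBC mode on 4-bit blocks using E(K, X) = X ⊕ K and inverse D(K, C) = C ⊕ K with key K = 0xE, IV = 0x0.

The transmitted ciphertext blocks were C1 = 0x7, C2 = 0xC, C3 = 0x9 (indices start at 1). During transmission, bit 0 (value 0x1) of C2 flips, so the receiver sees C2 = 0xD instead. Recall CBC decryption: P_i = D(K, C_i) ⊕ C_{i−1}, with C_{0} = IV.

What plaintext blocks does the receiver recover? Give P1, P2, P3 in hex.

P1 = 0x9, P2 = 0x4, P3 = 0xA

Only C2 changed, to 0xD. In CBC, a change in C_i garbles P_i and flips the same bit in P_{i+1}. Decrypting the received ciphertext:
P1: D(K, 0x7) = 0x9; 0x9 ⊕ 0x0 = 0x9.
P2: D(K, 0xD) = 0x3; 0x3 ⊕ 0x7 = 0x4.
P3: D(K, 0x9) = 0x7; 0x7 ⊕ 0xD = 0xA.
Blocks that differ from the original plaintext: P2, P3.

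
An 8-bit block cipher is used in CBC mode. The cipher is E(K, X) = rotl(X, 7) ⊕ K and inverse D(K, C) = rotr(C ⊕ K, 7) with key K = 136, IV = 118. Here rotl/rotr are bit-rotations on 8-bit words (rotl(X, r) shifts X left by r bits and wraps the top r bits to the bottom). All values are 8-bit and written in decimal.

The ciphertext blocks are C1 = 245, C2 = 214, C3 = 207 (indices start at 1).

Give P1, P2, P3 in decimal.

P1 = 140, P2 = 73, P3 = 88

CBC decryption: P_i = D(K, C_i) ⊕ C_{i−1}, with C_{0} = IV.
P1: D(K, 245) = 250; 250 ⊕ 118 = 140.
P2: D(K, 214) = 188; 188 ⊕ 245 = 73.
P3: D(K, 207) = 142; 142 ⊕ 214 = 88.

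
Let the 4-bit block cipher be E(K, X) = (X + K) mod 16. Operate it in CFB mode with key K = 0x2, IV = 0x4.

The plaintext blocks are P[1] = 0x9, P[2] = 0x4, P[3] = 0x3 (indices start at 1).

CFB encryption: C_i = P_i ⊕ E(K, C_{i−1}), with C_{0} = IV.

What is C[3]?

C[3] = 0x4

C[1]: E(K, 0x4) = 0x6; 0x9 ⊕ 0x6 = 0xF.
C[2]: E(K, 0xF) = 0x1; 0x4 ⊕ 0x1 = 0x5.
C[3]: E(K, 0x5) = 0x7; 0x3 ⊕ 0x7 = 0x4.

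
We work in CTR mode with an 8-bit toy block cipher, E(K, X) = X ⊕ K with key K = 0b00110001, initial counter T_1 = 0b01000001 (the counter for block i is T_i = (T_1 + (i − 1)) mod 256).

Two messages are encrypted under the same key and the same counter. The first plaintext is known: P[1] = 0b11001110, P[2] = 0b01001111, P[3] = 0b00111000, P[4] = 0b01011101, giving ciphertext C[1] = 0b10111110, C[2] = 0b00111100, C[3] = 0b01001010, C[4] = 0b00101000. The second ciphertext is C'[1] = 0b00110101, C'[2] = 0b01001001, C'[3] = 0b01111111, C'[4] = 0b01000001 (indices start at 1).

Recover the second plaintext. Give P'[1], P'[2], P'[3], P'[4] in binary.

P'[1] = 0b01000101, P'[2] = 0b00111010, P'[3] = 0b00001101, P'[4] = 0b00110100

In CTR with a reused counter, both messages share the same keystream S_i, so C_i ⊕ C'_i = P_i ⊕ P'_i and thus P'_i = P_i ⊕ C_i ⊕ C'_i.
P'[1]: 0b11001110 ⊕ 0b10111110 ⊕ 0b00110101 = 0b01000101.
P'[2]: 0b01001111 ⊕ 0b00111100 ⊕ 0b01001001 = 0b00111010.
P'[3]: 0b00111000 ⊕ 0b01001010 ⊕ 0b01111111 = 0b00001101.
P'[4]: 0b01011101 ⊕ 0b00101000 ⊕ 0b01000001 = 0b00110100.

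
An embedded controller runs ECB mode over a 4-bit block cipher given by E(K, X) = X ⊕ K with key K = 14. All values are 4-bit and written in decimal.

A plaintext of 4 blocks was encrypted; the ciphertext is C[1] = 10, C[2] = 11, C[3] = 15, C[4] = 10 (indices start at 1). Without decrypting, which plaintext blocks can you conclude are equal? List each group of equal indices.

ECB encrypts each block independently with the same key, so equal ciphertext blocks imply equal plaintext blocks.
C[1] = C[4] = 10, so P[1] = P[4].

P[1] = P[4]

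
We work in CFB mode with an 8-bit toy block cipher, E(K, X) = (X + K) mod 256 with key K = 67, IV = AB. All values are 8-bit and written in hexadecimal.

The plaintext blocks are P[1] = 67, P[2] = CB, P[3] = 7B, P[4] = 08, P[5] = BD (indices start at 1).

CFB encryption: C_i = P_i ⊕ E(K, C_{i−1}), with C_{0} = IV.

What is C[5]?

C[1]: E(K, AB) = 12; 67 ⊕ 12 = 75.
C[2]: E(K, 75) = DC; CB ⊕ DC = 17.
C[3]: E(K, 17) = 7E; 7B ⊕ 7E = 05.
C[4]: E(K, 05) = 6C; 08 ⊕ 6C = 64.
C[5]: E(K, 64) = CB; BD ⊕ CB = 76.

C[5] = 76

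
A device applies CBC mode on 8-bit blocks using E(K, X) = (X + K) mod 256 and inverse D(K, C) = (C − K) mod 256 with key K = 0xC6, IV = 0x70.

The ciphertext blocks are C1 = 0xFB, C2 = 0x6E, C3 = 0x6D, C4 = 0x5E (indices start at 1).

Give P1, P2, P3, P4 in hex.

CBC decryption: P_i = D(K, C_i) ⊕ C_{i−1}, with C_{0} = IV.
P1: D(K, 0xFB) = 0x35; 0x35 ⊕ 0x70 = 0x45.
P2: D(K, 0x6E) = 0xA8; 0xA8 ⊕ 0xFB = 0x53.
P3: D(K, 0x6D) = 0xA7; 0xA7 ⊕ 0x6E = 0xC9.
P4: D(K, 0x5E) = 0x98; 0x98 ⊕ 0x6D = 0xF5.

P1 = 0x45, P2 = 0x53, P3 = 0xC9, P4 = 0xF5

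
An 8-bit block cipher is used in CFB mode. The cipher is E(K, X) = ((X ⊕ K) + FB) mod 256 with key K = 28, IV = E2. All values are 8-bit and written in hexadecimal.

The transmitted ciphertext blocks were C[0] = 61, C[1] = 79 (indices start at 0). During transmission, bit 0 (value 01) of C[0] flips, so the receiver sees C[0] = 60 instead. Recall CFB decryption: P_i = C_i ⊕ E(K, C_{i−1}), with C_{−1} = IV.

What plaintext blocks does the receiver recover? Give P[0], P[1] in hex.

Only C[0] changed, to 60. In CFB, a change in C_i flips the same bit in P_i and garbles P_{i+1}. Decrypting the received ciphertext:
P[0]: E(K, E2) = C5; 60 ⊕ C5 = A5.
P[1]: E(K, 60) = 43; 79 ⊕ 43 = 3A.
Blocks that differ from the original plaintext: P[0], P[1].

P[0] = A5, P[1] = 3A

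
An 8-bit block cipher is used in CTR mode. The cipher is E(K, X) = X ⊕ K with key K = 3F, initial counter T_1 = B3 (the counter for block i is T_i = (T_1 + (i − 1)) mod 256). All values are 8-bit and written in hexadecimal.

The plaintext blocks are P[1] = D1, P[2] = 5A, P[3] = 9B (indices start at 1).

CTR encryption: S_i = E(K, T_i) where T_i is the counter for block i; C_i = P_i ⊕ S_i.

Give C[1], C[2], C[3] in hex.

C[1] = 5D, C[2] = D1, C[3] = 11

C[1]: T = B3, S = E(K, T) = 8C; D1 ⊕ 8C = 5D.
C[2]: T = B4, S = E(K, T) = 8B; 5A ⊕ 8B = D1.
C[3]: T = B5, S = E(K, T) = 8A; 9B ⊕ 8A = 11.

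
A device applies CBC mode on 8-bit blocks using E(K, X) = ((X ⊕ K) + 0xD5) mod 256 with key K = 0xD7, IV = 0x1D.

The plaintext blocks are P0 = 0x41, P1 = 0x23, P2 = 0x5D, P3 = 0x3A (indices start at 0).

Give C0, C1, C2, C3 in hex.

CBC encryption: C_i = E(K, P_i ⊕ C_{i−1}), with C_{−1} = IV.
C0: P0 ⊕ 0x1D = 0x5C; E(K, 0x5C) = 0x60.
C1: P1 ⊕ 0x60 = 0x43; E(K, 0x43) = 0x69.
C2: P2 ⊕ 0x69 = 0x34; E(K, 0x34) = 0xB8.
C3: P3 ⊕ 0xB8 = 0x82; E(K, 0x82) = 0x2A.

C0 = 0x60, C1 = 0x69, C2 = 0xB8, C3 = 0x2A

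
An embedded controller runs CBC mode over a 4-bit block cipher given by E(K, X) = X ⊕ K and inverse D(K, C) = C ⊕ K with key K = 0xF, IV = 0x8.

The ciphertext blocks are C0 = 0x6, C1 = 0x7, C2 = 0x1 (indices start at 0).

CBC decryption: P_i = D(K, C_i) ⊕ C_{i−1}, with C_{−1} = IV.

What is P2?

P2 = 0x9

P2: D(K, 0x1) = 0xE; 0xE ⊕ 0x7 = 0x9.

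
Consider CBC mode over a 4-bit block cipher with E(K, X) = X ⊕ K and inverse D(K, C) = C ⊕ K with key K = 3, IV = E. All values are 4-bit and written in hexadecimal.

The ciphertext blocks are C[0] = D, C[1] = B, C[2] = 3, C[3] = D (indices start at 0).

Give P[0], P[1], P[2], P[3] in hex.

P[0] = 0, P[1] = 5, P[2] = B, P[3] = D

CBC decryption: P_i = D(K, C_i) ⊕ C_{i−1}, with C_{−1} = IV.
P[0]: D(K, D) = E; E ⊕ E = 0.
P[1]: D(K, B) = 8; 8 ⊕ D = 5.
P[2]: D(K, 3) = 0; 0 ⊕ B = B.
P[3]: D(K, D) = E; E ⊕ 3 = D.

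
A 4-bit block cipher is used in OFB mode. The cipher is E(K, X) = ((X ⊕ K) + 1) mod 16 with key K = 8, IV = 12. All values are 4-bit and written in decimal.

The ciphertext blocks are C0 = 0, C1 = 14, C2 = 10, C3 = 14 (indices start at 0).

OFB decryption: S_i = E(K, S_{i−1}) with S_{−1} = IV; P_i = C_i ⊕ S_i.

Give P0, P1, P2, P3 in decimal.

P0 = 5, P1 = 0, P2 = 13, P3 = 14

P0: S = E(K, 12) = 5; 0 ⊕ 5 = 5.
P1: S = E(K, 5) = 14; 14 ⊕ 14 = 0.
P2: S = E(K, 14) = 7; 10 ⊕ 7 = 13.
P3: S = E(K, 7) = 0; 14 ⊕ 0 = 14.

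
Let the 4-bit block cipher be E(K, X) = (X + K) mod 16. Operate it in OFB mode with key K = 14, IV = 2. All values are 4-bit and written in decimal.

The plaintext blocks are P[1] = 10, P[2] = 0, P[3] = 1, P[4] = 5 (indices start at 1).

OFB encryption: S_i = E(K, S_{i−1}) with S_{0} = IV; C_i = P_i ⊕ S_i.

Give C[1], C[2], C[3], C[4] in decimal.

C[1]: S = E(K, 2) = 0; 10 ⊕ 0 = 10.
C[2]: S = E(K, 0) = 14; 0 ⊕ 14 = 14.
C[3]: S = E(K, 14) = 12; 1 ⊕ 12 = 13.
C[4]: S = E(K, 12) = 10; 5 ⊕ 10 = 15.

C[1] = 10, C[2] = 14, C[3] = 13, C[4] = 15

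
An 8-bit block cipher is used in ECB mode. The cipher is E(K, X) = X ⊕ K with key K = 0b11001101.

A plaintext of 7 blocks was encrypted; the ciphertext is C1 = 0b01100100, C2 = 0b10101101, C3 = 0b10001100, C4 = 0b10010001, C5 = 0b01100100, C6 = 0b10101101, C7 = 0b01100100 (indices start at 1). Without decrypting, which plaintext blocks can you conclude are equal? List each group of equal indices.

ECB encrypts each block independently with the same key, so equal ciphertext blocks imply equal plaintext blocks.
C1 = C5 = C7 = 0b01100100, so P1 = P5 = P7.
C2 = C6 = 0b10101101, so P2 = P6.

P1 = P5 = P7; P2 = P6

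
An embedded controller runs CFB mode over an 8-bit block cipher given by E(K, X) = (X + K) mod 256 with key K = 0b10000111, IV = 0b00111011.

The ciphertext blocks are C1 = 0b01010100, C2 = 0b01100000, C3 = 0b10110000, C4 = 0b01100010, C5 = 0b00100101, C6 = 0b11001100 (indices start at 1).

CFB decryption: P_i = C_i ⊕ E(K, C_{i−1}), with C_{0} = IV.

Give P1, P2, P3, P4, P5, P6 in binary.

P1: E(K, 0b00111011) = 0b11000010; 0b01010100 ⊕ 0b11000010 = 0b10010110.
P2: E(K, 0b01010100) = 0b11011011; 0b01100000 ⊕ 0b11011011 = 0b10111011.
P3: E(K, 0b01100000) = 0b11100111; 0b10110000 ⊕ 0b11100111 = 0b01010111.
P4: E(K, 0b10110000) = 0b00110111; 0b01100010 ⊕ 0b00110111 = 0b01010101.
P5: E(K, 0b01100010) = 0b11101001; 0b00100101 ⊕ 0b11101001 = 0b11001100.
P6: E(K, 0b00100101) = 0b10101100; 0b11001100 ⊕ 0b10101100 = 0b01100000.

P1 = 0b10010110, P2 = 0b10111011, P3 = 0b01010111, P4 = 0b01010101, P5 = 0b11001100, P6 = 0b01100000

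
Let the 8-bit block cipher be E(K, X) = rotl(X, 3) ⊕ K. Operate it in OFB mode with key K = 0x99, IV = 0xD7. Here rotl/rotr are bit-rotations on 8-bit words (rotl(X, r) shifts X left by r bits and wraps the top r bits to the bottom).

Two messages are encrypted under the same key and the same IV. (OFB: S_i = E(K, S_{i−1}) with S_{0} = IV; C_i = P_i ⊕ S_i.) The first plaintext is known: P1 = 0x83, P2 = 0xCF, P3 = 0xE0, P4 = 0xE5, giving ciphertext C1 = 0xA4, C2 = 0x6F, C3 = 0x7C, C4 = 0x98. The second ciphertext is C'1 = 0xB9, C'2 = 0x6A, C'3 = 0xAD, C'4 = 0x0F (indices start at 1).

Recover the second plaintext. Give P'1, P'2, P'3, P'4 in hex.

P'1 = 0x9E, P'2 = 0xCA, P'3 = 0x31, P'4 = 0x72

In OFB with a reused IV, both messages share the same keystream S_i, so C_i ⊕ C'_i = P_i ⊕ P'_i and thus P'_i = P_i ⊕ C_i ⊕ C'_i.
P'1: 0x83 ⊕ 0xA4 ⊕ 0xB9 = 0x9E.
P'2: 0xCF ⊕ 0x6F ⊕ 0x6A = 0xCA.
P'3: 0xE0 ⊕ 0x7C ⊕ 0xAD = 0x31.
P'4: 0xE5 ⊕ 0x98 ⊕ 0x0F = 0x72.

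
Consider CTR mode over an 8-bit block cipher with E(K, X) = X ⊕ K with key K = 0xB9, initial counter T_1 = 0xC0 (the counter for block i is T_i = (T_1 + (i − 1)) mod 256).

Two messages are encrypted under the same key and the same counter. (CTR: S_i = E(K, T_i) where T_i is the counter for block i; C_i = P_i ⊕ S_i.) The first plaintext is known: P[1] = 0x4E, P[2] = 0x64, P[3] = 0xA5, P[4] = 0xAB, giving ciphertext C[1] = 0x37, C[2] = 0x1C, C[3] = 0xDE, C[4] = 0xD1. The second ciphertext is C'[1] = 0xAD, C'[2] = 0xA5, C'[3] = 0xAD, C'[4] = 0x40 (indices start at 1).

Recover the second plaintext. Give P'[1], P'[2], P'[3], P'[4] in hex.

P'[1] = 0xD4, P'[2] = 0xDD, P'[3] = 0xD6, P'[4] = 0x3A

In CTR with a reused counter, both messages share the same keystream S_i, so C_i ⊕ C'_i = P_i ⊕ P'_i and thus P'_i = P_i ⊕ C_i ⊕ C'_i.
P'[1]: 0x4E ⊕ 0x37 ⊕ 0xAD = 0xD4.
P'[2]: 0x64 ⊕ 0x1C ⊕ 0xA5 = 0xDD.
P'[3]: 0xA5 ⊕ 0xDE ⊕ 0xAD = 0xD6.
P'[4]: 0xAB ⊕ 0xD1 ⊕ 0x40 = 0x3A.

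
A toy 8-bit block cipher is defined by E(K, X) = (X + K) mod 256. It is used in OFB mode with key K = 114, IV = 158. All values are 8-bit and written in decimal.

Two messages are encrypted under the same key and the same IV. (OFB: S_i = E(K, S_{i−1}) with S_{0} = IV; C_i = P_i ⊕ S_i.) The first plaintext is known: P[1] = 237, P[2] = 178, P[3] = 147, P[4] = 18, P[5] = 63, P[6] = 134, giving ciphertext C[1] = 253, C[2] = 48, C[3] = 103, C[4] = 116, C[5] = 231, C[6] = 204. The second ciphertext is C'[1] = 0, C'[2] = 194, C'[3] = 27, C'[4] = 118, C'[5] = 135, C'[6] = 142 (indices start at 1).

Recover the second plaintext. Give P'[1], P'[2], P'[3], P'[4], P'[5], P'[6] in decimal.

P'[1] = 16, P'[2] = 64, P'[3] = 239, P'[4] = 16, P'[5] = 95, P'[6] = 196

In OFB with a reused IV, both messages share the same keystream S_i, so C_i ⊕ C'_i = P_i ⊕ P'_i and thus P'_i = P_i ⊕ C_i ⊕ C'_i.
P'[1]: 237 ⊕ 253 ⊕ 0 = 16.
P'[2]: 178 ⊕ 48 ⊕ 194 = 64.
P'[3]: 147 ⊕ 103 ⊕ 27 = 239.
P'[4]: 18 ⊕ 116 ⊕ 118 = 16.
P'[5]: 63 ⊕ 231 ⊕ 135 = 95.
P'[6]: 134 ⊕ 204 ⊕ 142 = 196.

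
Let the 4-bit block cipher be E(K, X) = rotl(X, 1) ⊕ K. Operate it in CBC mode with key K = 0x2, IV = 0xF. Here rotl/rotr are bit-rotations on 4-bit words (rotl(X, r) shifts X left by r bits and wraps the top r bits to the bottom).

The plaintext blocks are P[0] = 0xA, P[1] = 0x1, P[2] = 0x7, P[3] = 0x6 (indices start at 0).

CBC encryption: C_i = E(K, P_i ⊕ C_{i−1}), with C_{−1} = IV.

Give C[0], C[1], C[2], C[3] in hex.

C[0]: P[0] ⊕ 0xF = 0x5; E(K, 0x5) = 0x8.
C[1]: P[1] ⊕ 0x8 = 0x9; E(K, 0x9) = 0x1.
C[2]: P[2] ⊕ 0x1 = 0x6; E(K, 0x6) = 0xE.
C[3]: P[3] ⊕ 0xE = 0x8; E(K, 0x8) = 0x3.

C[0] = 0x8, C[1] = 0x1, C[2] = 0xE, C[3] = 0x3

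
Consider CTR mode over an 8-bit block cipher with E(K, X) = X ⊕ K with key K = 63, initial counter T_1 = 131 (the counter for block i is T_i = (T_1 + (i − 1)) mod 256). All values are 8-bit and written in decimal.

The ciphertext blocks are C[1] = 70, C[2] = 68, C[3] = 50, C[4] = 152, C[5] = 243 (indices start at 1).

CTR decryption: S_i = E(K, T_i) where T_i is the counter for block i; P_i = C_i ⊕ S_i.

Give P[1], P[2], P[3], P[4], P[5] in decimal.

P[1] = 250, P[2] = 255, P[3] = 136, P[4] = 33, P[5] = 75

P[1]: T = 131, S = E(K, T) = 188; 70 ⊕ 188 = 250.
P[2]: T = 132, S = E(K, T) = 187; 68 ⊕ 187 = 255.
P[3]: T = 133, S = E(K, T) = 186; 50 ⊕ 186 = 136.
P[4]: T = 134, S = E(K, T) = 185; 152 ⊕ 185 = 33.
P[5]: T = 135, S = E(K, T) = 184; 243 ⊕ 184 = 75.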